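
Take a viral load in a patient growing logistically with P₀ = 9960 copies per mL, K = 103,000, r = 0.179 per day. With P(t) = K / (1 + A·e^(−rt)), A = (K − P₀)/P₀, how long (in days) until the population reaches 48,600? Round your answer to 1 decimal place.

t ≈ 11.9 days

A = (103000 − 9960)/9960 = 9.34137
48600 = 103000/(1 + 9.34137·e^(−0.179t)) → 1 + 9.34137·e^(−0.179t) = 2.11934
e^(−0.179t) = 0.119826 → t = ln(8.34541)/0.179 = 2.12171/0.179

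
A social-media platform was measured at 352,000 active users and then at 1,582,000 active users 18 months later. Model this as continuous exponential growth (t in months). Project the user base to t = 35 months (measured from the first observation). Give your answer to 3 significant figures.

r = ln(1582000/352000) / 18 ≈ 0.08349 per month
P(35) = 352000 · e^(0.08349·35) = 352000 · 18.58098 ≈ 6540503.67

≈ 6,540,000 active users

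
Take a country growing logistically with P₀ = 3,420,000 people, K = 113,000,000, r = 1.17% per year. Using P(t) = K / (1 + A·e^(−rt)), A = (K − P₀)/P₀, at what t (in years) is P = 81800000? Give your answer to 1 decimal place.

t ≈ 378.7 years

A = (113000000 − 3420000)/3420000 = 32.04094
81800000 = 113000000/(1 + 32.04094·e^(−0.0117t)) → 1 + 32.04094·e^(−0.0117t) = 1.38142
e^(−0.0117t) = 0.011904 → t = ln(84.00476)/0.0117 = 4.43087/0.0117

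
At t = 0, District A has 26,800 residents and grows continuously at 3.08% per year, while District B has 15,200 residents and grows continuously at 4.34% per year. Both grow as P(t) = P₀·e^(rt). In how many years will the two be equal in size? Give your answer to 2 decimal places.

t ≈ 45.01 years

26800·e^(0.0308t) = 15200·e^(0.0434t)
26800/15200 = e^((0.0434 − 0.0308)t) → ln(1.76316) = 0.0126·t
t = 0.56711 / 0.0126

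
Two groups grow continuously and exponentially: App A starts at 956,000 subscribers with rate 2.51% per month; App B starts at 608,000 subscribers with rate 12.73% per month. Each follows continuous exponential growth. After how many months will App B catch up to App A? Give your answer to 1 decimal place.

956000·e^(0.0251t) = 608000·e^(0.1273t)
956000/608000 = e^((0.1273 − 0.0251)t) → ln(1.57237) = 0.1022·t
t = 0.45258 / 0.1022

t ≈ 4.4 months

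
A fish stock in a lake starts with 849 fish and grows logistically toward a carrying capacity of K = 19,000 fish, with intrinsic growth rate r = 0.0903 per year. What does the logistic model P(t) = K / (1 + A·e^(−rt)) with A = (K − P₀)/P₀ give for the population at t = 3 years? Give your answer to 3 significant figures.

≈ 1,100 fish

A = (19000 − 849)/849 = 21.37927
P(3) = 19000 / (1 + 21.37927·e^(−0.0903·3)) = 19000 / (1 + 21.37927·0.762693)
= 19000 / 17.30581 ≈ 1097.9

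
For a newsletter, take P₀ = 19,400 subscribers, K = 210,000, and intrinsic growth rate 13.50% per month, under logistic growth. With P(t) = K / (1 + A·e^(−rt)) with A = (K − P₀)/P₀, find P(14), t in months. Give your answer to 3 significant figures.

A = (210000 − 19400)/19400 = 9.82474
P(14) = 210000 / (1 + 9.82474·e^(−0.135·14)) = 210000 / (1 + 9.82474·0.151072)
= 210000 / 2.48424 ≈ 84532.84

≈ 84,500 subscribers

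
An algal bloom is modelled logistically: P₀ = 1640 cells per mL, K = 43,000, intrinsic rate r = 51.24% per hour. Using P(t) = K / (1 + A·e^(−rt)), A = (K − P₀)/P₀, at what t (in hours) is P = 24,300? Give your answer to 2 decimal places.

A = (43000 − 1640)/1640 = 25.21951
24300 = 43000/(1 + 25.21951·e^(−0.5124t)) → 1 + 25.21951·e^(−0.5124t) = 1.76955
e^(−0.5124t) = 0.030514 → t = ln(32.77188)/0.5124 = 3.48957/0.5124

t ≈ 6.81 hours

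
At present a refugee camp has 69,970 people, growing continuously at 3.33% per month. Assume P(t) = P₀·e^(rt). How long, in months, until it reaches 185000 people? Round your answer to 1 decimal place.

185000 = 69970 · e^(0.0333·t)
t = ln(185000/69970) / 0.0333 = ln(2.64399) / 0.0333 = 0.97229 / 0.0333

t ≈ 29.2 months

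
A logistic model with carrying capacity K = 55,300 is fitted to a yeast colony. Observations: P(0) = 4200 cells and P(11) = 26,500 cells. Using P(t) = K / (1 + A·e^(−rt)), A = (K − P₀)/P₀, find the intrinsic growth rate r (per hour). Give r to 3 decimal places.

r ≈ 0.220 per hour

A = (55300 − 4200)/4200 = 12.16667
26500 = 55300/(1 + 12.16667·e^(−r·11)) → e^(−11r) = (2.08679 − 1)/12.16667 = 0.089325
r = −ln(0.089325)/11 = 2.41547/11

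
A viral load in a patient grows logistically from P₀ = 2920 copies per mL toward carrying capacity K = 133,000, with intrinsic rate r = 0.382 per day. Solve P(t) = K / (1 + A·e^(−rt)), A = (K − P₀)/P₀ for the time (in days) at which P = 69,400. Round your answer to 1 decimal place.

t ≈ 10.2 days

A = (133000 − 2920)/2920 = 44.54795
69400 = 133000/(1 + 44.54795·e^(−0.382t)) → 1 + 44.54795·e^(−0.382t) = 1.91643
e^(−0.382t) = 0.020572 → t = ln(48.61049)/0.382 = 3.88384/0.382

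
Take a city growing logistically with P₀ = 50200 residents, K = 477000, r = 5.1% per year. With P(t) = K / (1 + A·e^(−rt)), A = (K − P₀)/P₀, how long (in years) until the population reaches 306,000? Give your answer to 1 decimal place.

A = (477000 − 50200)/50200 = 8.50199
306000 = 477000/(1 + 8.50199·e^(−0.051t)) → 1 + 8.50199·e^(−0.051t) = 1.55882
e^(−0.051t) = 0.065729 → t = ln(15.21409)/0.051 = 2.72222/0.051

t ≈ 53.4 years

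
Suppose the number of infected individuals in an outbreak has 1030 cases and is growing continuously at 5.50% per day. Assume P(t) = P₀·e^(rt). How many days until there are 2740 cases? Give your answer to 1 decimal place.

2740 = 1030 · e^(0.055·t)
t = ln(2740/1030) / 0.055 = ln(2.66019) / 0.055 = 0.9784 / 0.055

t ≈ 17.8 days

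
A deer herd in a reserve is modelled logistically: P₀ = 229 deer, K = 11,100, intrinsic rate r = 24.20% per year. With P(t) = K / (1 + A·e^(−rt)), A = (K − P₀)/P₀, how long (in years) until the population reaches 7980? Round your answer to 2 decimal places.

A = (11100 − 229)/229 = 47.47162
7980 = 11100/(1 + 47.47162·e^(−0.242t)) → 1 + 47.47162·e^(−0.242t) = 1.39098
e^(−0.242t) = 0.008236 → t = ln(121.41779)/0.242 = 4.79924/0.242

t ≈ 19.83 years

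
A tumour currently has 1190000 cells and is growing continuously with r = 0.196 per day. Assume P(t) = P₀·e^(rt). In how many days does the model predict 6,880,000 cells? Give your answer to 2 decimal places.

6880000 = 1190000 · e^(0.196·t)
t = ln(6880000/1190000) / 0.196 = ln(5.78151) / 0.196 = 1.75467 / 0.196

t ≈ 8.95 days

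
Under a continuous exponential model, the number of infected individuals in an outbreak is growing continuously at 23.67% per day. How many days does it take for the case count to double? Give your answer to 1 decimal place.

doubling time ≈ 2.9 days

doubling time = ln(2) / |r| = 0.69315 / 0.2367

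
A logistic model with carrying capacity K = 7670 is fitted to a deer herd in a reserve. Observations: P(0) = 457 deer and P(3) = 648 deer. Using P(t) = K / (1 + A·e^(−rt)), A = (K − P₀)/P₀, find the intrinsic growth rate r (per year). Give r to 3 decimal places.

r ≈ 0.125 per year

A = (7670 − 457)/457 = 15.78337
648 = 7670/(1 + 15.78337·e^(−r·3)) → e^(−3r) = (11.83642 − 1)/15.78337 = 0.686572
r = −ln(0.686572)/3 = 0.37604/3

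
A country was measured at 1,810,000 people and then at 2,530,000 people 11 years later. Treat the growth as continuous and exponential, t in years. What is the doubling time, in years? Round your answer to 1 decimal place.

r = ln(2530000/1810000) / 11 = ln(1.39779) / 11 ≈ 0.030445 per year
doubling time = ln 2 / |r| = 0.69315 / 0.030445

doubling time ≈ 22.8 years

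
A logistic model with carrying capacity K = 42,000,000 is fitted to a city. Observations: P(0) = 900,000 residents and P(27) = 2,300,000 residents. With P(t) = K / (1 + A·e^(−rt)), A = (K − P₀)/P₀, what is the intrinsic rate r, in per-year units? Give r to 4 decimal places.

A = (42000000 − 900000)/900000 = 45.66667
2300000 = 42000000/(1 + 45.66667·e^(−r·27)) → e^(−27r) = (18.26087 − 1)/45.66667 = 0.377975
r = −ln(0.377975)/27 = 0.97293/27

r ≈ 0.0360 per year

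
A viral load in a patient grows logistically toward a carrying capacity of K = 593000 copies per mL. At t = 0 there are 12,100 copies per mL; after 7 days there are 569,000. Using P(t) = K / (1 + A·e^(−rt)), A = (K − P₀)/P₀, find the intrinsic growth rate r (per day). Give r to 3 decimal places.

r ≈ 1.005 per day

A = (593000 − 12100)/12100 = 48.00826
569000 = 593000/(1 + 48.00826·e^(−r·7)) → e^(−7r) = (1.04218 − 1)/48.00826 = 0.000879
r = −ln(0.000879)/7 = 7.0372/7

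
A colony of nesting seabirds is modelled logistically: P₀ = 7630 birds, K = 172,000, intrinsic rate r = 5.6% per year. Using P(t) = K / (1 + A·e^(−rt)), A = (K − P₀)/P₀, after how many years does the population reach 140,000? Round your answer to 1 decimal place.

A = (172000 − 7630)/7630 = 21.5426
140000 = 172000/(1 + 21.5426·e^(−0.056t)) → 1 + 21.5426·e^(−0.056t) = 1.22857
e^(−0.056t) = 0.01061 → t = ln(94.24885)/0.056 = 4.54594/0.056

t ≈ 81.2 years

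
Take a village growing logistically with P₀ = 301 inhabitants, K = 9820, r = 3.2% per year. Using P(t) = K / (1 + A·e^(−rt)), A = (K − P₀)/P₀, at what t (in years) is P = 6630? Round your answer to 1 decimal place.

A = (9820 − 301)/301 = 31.62458
6630 = 9820/(1 + 31.62458·e^(−0.032t)) → 1 + 31.62458·e^(−0.032t) = 1.48115
e^(−0.032t) = 0.015214 → t = ln(65.72759)/0.032 = 4.18552/0.032

t ≈ 130.8 years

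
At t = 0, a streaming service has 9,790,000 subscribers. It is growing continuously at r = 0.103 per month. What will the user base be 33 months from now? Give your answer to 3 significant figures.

≈ 293,000,000 subscribers

P(33) = 9790000 · e^(0.103·33) = 9790000 · e^(3.399)
= 9790000 · 29.93415 ≈ 293055337.55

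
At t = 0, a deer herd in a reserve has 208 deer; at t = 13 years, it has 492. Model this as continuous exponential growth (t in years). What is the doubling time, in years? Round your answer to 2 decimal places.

doubling time ≈ 10.47 years

r = ln(492/208) / 13 = ln(2.36538) / 13 ≈ 0.066226 per year
doubling time = ln 2 / |r| = 0.69315 / 0.066226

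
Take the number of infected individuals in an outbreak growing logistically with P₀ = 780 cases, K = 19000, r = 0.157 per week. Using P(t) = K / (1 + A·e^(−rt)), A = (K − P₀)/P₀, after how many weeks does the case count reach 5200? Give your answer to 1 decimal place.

A = (19000 − 780)/780 = 23.35897
5200 = 19000/(1 + 23.35897·e^(−0.157t)) → 1 + 23.35897·e^(−0.157t) = 3.65385
e^(−0.157t) = 0.113611 → t = ln(8.80193)/0.157 = 2.17497/0.157

t ≈ 13.9 weeks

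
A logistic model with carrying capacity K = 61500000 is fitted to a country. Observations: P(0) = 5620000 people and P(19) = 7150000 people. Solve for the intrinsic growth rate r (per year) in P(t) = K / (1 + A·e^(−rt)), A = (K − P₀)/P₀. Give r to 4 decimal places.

A = (61500000 − 5620000)/5620000 = 9.94306
7150000 = 61500000/(1 + 9.94306·e^(−r·19)) → e^(−19r) = (8.6014 − 1)/9.94306 = 0.764493
r = −ln(0.764493)/19 = 0.26854/19

r ≈ 0.0141 per year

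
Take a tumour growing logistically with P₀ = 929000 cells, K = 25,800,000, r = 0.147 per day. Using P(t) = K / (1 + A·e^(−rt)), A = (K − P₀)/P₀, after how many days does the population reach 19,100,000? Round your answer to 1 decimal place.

t ≈ 29.5 days

A = (25800000 − 929000)/929000 = 26.7718
19100000 = 25800000/(1 + 26.7718·e^(−0.147t)) → 1 + 26.7718·e^(−0.147t) = 1.35079
e^(−0.147t) = 0.013103 → t = ln(76.3196)/0.147 = 4.33493/0.147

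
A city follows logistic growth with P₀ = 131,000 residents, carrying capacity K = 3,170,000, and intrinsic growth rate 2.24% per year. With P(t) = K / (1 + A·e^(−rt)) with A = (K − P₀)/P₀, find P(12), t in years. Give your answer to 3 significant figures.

≈ 169,000 residents

A = (3170000 − 131000)/131000 = 23.19847
P(12) = 3170000 / (1 + 23.19847·e^(−0.0224·12)) = 3170000 / (1 + 23.19847·0.764296)
= 3170000 / 18.7305 ≈ 169242.66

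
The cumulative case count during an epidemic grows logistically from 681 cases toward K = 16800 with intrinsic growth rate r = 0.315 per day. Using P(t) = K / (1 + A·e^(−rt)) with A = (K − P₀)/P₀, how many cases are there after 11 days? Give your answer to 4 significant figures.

A = (16800 − 681)/681 = 23.6696
P(11) = 16800 / (1 + 23.6696·e^(−0.315·11)) = 16800 / (1 + 23.6696·0.031273)
= 16800 / 1.74022 ≈ 9653.95

≈ 9,654 cases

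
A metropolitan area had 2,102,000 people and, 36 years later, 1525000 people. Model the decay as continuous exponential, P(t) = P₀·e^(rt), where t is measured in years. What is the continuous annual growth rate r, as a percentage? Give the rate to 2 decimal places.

1525000 = 2102000 · e^(r·36)
e^(36r) = 1525000/2102000 = 0.7255
r = ln(0.7255) / 36 = -0.32089 / 36

r ≈ -0.89% per year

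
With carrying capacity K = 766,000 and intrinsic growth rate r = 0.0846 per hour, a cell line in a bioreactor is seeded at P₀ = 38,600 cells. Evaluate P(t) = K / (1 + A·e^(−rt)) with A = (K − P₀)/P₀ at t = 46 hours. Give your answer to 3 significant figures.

A = (766000 − 38600)/38600 = 18.84456
P(46) = 766000 / (1 + 18.84456·e^(−0.0846·46)) = 766000 / (1 + 18.84456·0.020413)
= 766000 / 1.38467 ≈ 553201.37

≈ 553,000 cells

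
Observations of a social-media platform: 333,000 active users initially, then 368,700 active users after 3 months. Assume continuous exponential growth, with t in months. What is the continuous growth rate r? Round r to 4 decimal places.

368700 = 333000 · e^(r·3)
e^(3r) = 368700/333000 = 1.10721
r = ln(1.10721) / 3 = 0.10184 / 3

r ≈ 0.0339 per month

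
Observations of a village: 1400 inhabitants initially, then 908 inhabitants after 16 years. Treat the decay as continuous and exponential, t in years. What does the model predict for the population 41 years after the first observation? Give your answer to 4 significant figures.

≈ 461.6 inhabitants

r = ln(908/1400) / 16 ≈ -0.027061 per year
P(41) = 1400 · e^(-0.027061·41) = 1400 · 0.32972 ≈ 461.6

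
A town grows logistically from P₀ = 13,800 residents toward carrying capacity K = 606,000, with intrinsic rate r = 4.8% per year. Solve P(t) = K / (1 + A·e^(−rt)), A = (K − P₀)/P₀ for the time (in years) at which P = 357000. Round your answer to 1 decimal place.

t ≈ 85.8 years

A = (606000 − 13800)/13800 = 42.91304
357000 = 606000/(1 + 42.91304·e^(−0.048t)) → 1 + 42.91304·e^(−0.048t) = 1.69748
e^(−0.048t) = 0.016253 → t = ln(61.52593)/0.048 = 4.11946/0.048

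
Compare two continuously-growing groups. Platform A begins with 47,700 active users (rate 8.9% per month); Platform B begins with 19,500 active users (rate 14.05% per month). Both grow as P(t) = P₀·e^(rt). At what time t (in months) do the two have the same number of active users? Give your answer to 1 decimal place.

t ≈ 17.4 months

47700·e^(0.089t) = 19500·e^(0.1405t)
47700/19500 = e^((0.1405 − 0.089)t) → ln(2.44615) = 0.0515·t
t = 0.89452 / 0.0515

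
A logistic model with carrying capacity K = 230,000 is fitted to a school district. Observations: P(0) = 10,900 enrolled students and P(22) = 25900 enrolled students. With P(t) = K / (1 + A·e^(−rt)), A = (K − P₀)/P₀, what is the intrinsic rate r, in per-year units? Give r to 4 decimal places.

A = (230000 − 10900)/10900 = 20.10092
25900 = 230000/(1 + 20.10092·e^(−r·22)) → e^(−22r) = (8.88031 − 1)/20.10092 = 0.392037
r = −ln(0.392037)/22 = 0.9364/22

r ≈ 0.0426 per year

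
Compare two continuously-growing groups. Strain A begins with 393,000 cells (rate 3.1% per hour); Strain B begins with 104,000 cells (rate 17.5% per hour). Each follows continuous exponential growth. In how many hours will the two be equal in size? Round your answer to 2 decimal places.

393000·e^(0.031t) = 104000·e^(0.175t)
393000/104000 = e^((0.175 − 0.031)t) → ln(3.77885) = 0.144·t
t = 1.32942 / 0.144

t ≈ 9.23 hours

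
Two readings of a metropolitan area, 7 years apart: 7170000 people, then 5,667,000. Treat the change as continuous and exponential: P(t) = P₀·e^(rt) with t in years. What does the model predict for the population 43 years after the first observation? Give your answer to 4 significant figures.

r = ln(5667000/7170000) / 7 ≈ -0.033607 per year
P(43) = 7170000 · e^(-0.033607·43) = 7170000 · 0.23573 ≈ 1690162.12

≈ 1,690,000 people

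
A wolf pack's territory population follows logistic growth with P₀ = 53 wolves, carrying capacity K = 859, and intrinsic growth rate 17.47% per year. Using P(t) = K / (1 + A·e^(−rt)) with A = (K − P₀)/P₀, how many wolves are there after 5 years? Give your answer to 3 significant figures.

≈ 117 wolves

A = (859 − 53)/53 = 15.20755
P(5) = 859 / (1 + 15.20755·e^(−0.1747·5)) = 859 / (1 + 15.20755·0.417488)
= 859 / 7.34897 ≈ 116.89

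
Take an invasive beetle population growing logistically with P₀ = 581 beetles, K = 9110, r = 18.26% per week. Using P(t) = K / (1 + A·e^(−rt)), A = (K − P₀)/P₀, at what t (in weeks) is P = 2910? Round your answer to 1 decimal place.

A = (9110 − 581)/581 = 14.67986
2910 = 9110/(1 + 14.67986·e^(−0.1826t)) → 1 + 14.67986·e^(−0.1826t) = 3.13058
e^(−0.1826t) = 0.145137 → t = ln(6.89006)/0.1826 = 1.93008/0.1826

t ≈ 10.6 weeks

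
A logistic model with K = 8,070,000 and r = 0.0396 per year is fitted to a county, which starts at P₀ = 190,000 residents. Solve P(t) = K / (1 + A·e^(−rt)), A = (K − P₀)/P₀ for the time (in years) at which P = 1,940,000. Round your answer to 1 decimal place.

t ≈ 65.0 years

A = (8070000 − 190000)/190000 = 41.47368
1940000 = 8070000/(1 + 41.47368·e^(−0.0396t)) → 1 + 41.47368·e^(−0.0396t) = 4.15979
e^(−0.0396t) = 0.076188 → t = ln(13.12544)/0.0396 = 2.57455/0.0396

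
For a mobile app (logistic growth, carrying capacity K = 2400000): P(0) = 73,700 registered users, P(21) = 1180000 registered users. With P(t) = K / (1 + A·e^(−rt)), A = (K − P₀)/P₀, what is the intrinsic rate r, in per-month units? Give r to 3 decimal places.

r ≈ 0.163 per month

A = (2400000 − 73700)/73700 = 31.56445
1180000 = 2400000/(1 + 31.56445·e^(−r·21)) → e^(−21r) = (2.0339 − 1)/31.56445 = 0.032755
r = −ln(0.032755)/21 = 3.4187/21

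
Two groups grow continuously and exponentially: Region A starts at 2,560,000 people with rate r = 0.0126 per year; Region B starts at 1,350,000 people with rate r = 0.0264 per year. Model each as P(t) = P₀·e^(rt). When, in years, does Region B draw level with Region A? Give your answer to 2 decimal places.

t ≈ 46.37 years

2560000·e^(0.0126t) = 1350000·e^(0.0264t)
2560000/1350000 = e^((0.0264 − 0.0126)t) → ln(1.8963) = 0.0138·t
t = 0.6399 / 0.0138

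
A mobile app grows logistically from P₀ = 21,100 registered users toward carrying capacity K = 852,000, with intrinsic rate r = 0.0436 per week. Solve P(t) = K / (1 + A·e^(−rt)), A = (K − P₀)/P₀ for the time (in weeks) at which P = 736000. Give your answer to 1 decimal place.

A = (852000 − 21100)/21100 = 39.37915
736000 = 852000/(1 + 39.37915·e^(−0.0436t)) → 1 + 39.37915·e^(−0.0436t) = 1.15761
e^(−0.0436t) = 0.004002 → t = ln(249.8539)/0.0436 = 5.52088/0.0436

t ≈ 126.6 weeks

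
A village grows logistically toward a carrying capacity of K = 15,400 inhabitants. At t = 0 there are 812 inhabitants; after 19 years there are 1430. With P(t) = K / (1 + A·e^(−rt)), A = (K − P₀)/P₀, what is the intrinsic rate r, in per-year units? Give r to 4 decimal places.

r ≈ 0.0321 per year

A = (15400 − 812)/812 = 17.96552
1430 = 15400/(1 + 17.96552·e^(−r·19)) → e^(−19r) = (10.76923 − 1)/17.96552 = 0.543777
r = −ln(0.543777)/19 = 0.60922/19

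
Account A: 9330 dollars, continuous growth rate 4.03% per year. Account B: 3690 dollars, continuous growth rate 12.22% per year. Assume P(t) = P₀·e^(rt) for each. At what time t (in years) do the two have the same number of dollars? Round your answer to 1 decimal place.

t ≈ 11.3 years

9330·e^(0.0403t) = 3690·e^(0.1222t)
9330/3690 = e^((0.1222 − 0.0403)t) → ln(2.52846) = 0.0819·t
t = 0.92761 / 0.0819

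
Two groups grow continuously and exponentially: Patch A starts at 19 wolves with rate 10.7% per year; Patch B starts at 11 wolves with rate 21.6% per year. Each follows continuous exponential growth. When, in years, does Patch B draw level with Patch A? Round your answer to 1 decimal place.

19·e^(0.107t) = 11·e^(0.216t)
19/11 = e^((0.216 − 0.107)t) → ln(1.72727) = 0.109·t
t = 0.54654 / 0.109

t ≈ 5.0 years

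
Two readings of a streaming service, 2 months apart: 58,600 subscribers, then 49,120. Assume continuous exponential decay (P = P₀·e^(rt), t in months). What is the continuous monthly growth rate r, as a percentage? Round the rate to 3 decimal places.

49120 = 58600 · e^(r·2)
e^(2r) = 49120/58600 = 0.83823
r = ln(0.83823) / 2 = -0.17647 / 2

r ≈ -8.823% per month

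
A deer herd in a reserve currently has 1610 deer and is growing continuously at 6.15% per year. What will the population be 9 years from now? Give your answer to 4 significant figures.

≈ 2,800 deer

P(9) = 1610 · e^(0.0615·9) = 1610 · e^(0.5535)
= 1610 · 1.73933 ≈ 2800.32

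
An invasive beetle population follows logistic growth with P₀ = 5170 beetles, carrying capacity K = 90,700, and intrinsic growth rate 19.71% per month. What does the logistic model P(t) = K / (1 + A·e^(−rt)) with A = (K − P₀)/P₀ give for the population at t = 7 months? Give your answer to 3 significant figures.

≈ 17,600 beetles

A = (90700 − 5170)/5170 = 16.54352
P(7) = 90700 / (1 + 16.54352·e^(−0.1971·7)) = 90700 / (1 + 16.54352·0.251654)
= 90700 / 5.16324 ≈ 17566.48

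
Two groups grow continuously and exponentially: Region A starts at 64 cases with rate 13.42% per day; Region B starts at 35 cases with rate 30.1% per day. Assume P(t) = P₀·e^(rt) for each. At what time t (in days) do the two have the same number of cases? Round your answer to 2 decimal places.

t ≈ 3.62 days

64·e^(0.1342t) = 35·e^(0.301t)
64/35 = e^((0.301 − 0.1342)t) → ln(1.82857) = 0.1668·t
t = 0.60354 / 0.1668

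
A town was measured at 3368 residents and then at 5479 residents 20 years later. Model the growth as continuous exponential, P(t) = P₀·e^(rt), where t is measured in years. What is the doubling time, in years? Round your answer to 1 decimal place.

doubling time ≈ 28.5 years

r = ln(5479/3368) / 20 = ln(1.62678) / 20 ≈ 0.02433 per year
doubling time = ln 2 / |r| = 0.69315 / 0.02433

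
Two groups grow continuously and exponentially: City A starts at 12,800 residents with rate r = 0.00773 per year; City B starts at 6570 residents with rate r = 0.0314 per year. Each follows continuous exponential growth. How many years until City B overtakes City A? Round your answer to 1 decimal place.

t ≈ 28.2 years

12800·e^(0.00773t) = 6570·e^(0.0314t)
12800/6570 = e^((0.0314 − 0.00773)t) → ln(1.94825) = 0.02367·t
t = 0.66693 / 0.02367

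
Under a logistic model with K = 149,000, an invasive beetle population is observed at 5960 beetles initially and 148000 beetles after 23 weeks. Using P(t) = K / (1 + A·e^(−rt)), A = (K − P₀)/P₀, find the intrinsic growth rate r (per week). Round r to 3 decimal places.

A = (149000 − 5960)/5960 = 24
148000 = 149000/(1 + 24·e^(−r·23)) → e^(−23r) = (1.00676 − 1)/24 = 0.000282
r = −ln(0.000282)/23 = 8.17527/23

r ≈ 0.355 per week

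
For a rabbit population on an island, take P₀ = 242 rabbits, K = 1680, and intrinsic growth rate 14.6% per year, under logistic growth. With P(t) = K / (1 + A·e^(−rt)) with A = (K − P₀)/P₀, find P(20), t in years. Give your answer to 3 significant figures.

A = (1680 − 242)/242 = 5.94215
P(20) = 1680 / (1 + 5.94215·e^(−0.146·20)) = 1680 / (1 + 5.94215·0.053934)
= 1680 / 1.32048 ≈ 1272.26

≈ 1,270 rabbits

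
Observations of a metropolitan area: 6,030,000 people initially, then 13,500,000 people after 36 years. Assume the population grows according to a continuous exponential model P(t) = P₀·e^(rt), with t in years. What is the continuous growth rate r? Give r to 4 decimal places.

13500000 = 6030000 · e^(r·36)
e^(36r) = 13500000/6030000 = 2.23881
r = ln(2.23881) / 36 = 0.80594 / 36

r ≈ 0.0224 per year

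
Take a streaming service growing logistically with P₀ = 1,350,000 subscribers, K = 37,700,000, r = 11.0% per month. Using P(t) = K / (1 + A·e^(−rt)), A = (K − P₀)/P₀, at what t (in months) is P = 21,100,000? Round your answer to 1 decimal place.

t ≈ 32.1 months

A = (37700000 − 1350000)/1350000 = 26.92593
21100000 = 37700000/(1 + 26.92593·e^(−0.11t)) → 1 + 26.92593·e^(−0.11t) = 1.78673
e^(−0.11t) = 0.029218 → t = ln(34.22512)/0.11 = 3.53296/0.11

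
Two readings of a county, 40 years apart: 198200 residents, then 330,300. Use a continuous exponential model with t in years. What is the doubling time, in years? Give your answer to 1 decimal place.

r = ln(330300/198200) / 40 = ln(1.6665) / 40 ≈ 0.012768 per year
doubling time = ln 2 / |r| = 0.69315 / 0.012768

doubling time ≈ 54.3 years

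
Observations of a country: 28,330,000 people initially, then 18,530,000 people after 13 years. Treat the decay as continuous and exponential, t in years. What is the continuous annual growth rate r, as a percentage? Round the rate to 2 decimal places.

r ≈ -3.27% per year

18530000 = 28330000 · e^(r·13)
e^(13r) = 18530000/28330000 = 0.65408
r = ln(0.65408) / 13 = -0.42453 / 13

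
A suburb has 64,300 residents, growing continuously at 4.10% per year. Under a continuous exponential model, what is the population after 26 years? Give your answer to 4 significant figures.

P(26) = 64300 · e^(0.041·26) = 64300 · e^(1.066)
= 64300 · 2.90374 ≈ 186710.56

≈ 186,700 residents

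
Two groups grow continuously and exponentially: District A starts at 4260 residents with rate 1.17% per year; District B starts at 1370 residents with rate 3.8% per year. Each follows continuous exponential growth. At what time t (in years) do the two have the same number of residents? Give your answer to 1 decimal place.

t ≈ 43.1 years

4260·e^(0.0117t) = 1370·e^(0.038t)
4260/1370 = e^((0.038 − 0.0117)t) → ln(3.10949) = 0.0263·t
t = 1.13446 / 0.0263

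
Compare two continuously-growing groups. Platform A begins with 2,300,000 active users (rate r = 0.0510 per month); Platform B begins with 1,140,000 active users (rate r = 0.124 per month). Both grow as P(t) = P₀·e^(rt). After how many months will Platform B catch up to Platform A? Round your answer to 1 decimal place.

t ≈ 9.6 months

2300000·e^(0.051t) = 1140000·e^(0.124t)
2300000/1140000 = e^((0.124 − 0.051)t) → ln(2.01754) = 0.073·t
t = 0.70188 / 0.073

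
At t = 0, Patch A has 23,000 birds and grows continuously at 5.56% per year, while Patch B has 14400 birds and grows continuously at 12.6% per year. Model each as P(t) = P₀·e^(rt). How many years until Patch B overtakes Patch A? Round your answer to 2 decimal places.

t ≈ 6.65 years

23000·e^(0.0556t) = 14400·e^(0.126t)
23000/14400 = e^((0.126 − 0.0556)t) → ln(1.59722) = 0.0704·t
t = 0.46827 / 0.0704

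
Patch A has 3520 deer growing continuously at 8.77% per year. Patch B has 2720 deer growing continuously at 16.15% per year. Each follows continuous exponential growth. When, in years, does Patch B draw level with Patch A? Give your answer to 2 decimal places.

t ≈ 3.49 years

3520·e^(0.0877t) = 2720·e^(0.1615t)
3520/2720 = e^((0.1615 − 0.0877)t) → ln(1.29412) = 0.0738·t
t = 0.25783 / 0.0738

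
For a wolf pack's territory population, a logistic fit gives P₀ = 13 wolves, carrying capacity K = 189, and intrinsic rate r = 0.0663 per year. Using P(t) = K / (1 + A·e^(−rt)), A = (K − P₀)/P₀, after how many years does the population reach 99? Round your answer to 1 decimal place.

A = (189 − 13)/13 = 13.53846
99 = 189/(1 + 13.53846·e^(−0.0663t)) → 1 + 13.53846·e^(−0.0663t) = 1.90909
e^(−0.0663t) = 0.067149 → t = ln(14.89231)/0.0663 = 2.70084/0.0663

t ≈ 40.7 years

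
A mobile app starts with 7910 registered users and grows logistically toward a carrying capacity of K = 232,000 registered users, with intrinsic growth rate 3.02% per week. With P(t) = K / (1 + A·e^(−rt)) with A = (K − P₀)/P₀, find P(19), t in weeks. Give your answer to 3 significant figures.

A = (232000 − 7910)/7910 = 28.32996
P(19) = 232000 / (1 + 28.32996·e^(−0.0302·19)) = 232000 / (1 + 28.32996·0.563381)
= 232000 / 16.96055 ≈ 13678.8

≈ 13,700 registered users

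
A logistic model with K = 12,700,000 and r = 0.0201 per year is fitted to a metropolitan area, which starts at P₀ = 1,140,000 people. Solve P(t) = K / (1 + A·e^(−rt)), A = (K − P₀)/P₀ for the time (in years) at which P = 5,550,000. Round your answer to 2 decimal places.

t ≈ 102.65 years

A = (12700000 − 1140000)/1140000 = 10.14035
5550000 = 12700000/(1 + 10.14035·e^(−0.0201t)) → 1 + 10.14035·e^(−0.0201t) = 2.28829
e^(−0.0201t) = 0.127046 → t = ln(7.87118)/0.0201 = 2.06321/0.0201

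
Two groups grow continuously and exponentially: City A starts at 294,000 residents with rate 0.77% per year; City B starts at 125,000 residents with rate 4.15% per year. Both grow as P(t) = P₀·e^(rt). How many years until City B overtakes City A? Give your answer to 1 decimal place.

t ≈ 25.3 years

294000·e^(0.0077t) = 125000·e^(0.0415t)
294000/125000 = e^((0.0415 − 0.0077)t) → ln(2.352) = 0.0338·t
t = 0.85527 / 0.0338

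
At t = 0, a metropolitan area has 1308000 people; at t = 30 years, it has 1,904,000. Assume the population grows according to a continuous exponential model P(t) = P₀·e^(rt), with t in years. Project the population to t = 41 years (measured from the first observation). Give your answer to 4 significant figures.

≈ 2,185,000 people

r = ln(1904000/1308000) / 30 ≈ 0.012515 per year
P(41) = 1308000 · e^(0.012515·41) = 1308000 · 1.6705 ≈ 2185019.5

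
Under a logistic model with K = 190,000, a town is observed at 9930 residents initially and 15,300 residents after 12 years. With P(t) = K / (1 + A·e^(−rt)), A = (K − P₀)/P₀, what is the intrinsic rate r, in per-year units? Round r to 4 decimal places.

A = (190000 − 9930)/9930 = 18.13394
15300 = 190000/(1 + 18.13394·e^(−r·12)) → e^(−12r) = (12.4183 − 1)/18.13394 = 0.629665
r = −ln(0.629665)/12 = 0.46257/12

r ≈ 0.0385 per year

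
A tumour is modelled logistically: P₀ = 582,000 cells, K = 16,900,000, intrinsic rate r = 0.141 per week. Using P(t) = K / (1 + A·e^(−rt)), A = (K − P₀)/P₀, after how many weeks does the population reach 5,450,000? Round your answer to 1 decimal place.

A = (16900000 − 582000)/582000 = 28.0378
5450000 = 16900000/(1 + 28.0378·e^(−0.141t)) → 1 + 28.0378·e^(−0.141t) = 3.10092
e^(−0.141t) = 0.074932 → t = ln(13.3455)/0.141 = 2.59118/0.141

t ≈ 18.4 weeks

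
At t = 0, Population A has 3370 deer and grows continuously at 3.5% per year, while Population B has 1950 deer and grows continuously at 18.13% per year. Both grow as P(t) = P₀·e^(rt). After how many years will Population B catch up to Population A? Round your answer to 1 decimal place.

t ≈ 3.7 years

3370·e^(0.035t) = 1950·e^(0.1813t)
3370/1950 = e^((0.1813 − 0.035)t) → ln(1.72821) = 0.1463·t
t = 0.54708 / 0.1463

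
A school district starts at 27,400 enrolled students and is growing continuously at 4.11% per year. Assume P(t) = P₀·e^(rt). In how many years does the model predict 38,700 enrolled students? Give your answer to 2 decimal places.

38700 = 27400 · e^(0.0411·t)
t = ln(38700/27400) / 0.0411 = ln(1.41241) / 0.0411 = 0.3453 / 0.0411

t ≈ 8.40 years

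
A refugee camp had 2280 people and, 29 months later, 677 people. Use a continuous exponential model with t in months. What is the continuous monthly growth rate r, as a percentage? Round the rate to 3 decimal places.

r ≈ -4.187% per month

677 = 2280 · e^(r·29)
e^(29r) = 677/2280 = 0.29693
r = ln(0.29693) / 29 = -1.21426 / 29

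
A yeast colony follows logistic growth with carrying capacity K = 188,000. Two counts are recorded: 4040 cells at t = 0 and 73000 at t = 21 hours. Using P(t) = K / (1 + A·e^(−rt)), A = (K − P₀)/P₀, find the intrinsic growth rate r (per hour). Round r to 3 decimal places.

r ≈ 0.160 per hour

A = (188000 − 4040)/4040 = 45.53465
73000 = 188000/(1 + 45.53465·e^(−r·21)) → e^(−21r) = (2.57534 − 1)/45.53465 = 0.034597
r = −ln(0.034597)/21 = 3.364/21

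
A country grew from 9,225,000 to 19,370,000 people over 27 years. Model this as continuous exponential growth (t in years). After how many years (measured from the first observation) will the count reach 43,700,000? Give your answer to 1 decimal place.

t ≈ 56.6 years

r = ln(19370000/9225000) / 27 ≈ 0.027474 per year
t = ln(43700000/9225000) / r = 1.55543 / 0.027474 ≈ 56.614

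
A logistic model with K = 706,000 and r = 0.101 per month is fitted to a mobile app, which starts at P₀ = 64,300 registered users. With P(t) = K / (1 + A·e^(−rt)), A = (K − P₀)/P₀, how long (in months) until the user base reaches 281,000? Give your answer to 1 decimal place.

A = (706000 − 64300)/64300 = 9.97978
281000 = 706000/(1 + 9.97978·e^(−0.101t)) → 1 + 9.97978·e^(−0.101t) = 2.51246
e^(−0.101t) = 0.151552 → t = ln(6.5984)/0.101 = 1.88683/0.101

t ≈ 18.7 months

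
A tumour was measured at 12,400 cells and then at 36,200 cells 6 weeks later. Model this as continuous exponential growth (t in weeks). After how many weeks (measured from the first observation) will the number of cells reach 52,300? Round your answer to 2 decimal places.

r = ln(36200/12400) / 6 ≈ 0.17856 per week
t = ln(52300/12400) / r = 1.4393 / 0.17856 ≈ 8.061

t ≈ 8.06 weeks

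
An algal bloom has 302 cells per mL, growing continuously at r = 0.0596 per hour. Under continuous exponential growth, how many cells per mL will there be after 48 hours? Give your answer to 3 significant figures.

≈ 5,280 cells per mL

P(48) = 302 · e^(0.0596·48) = 302 · e^(2.8608)
= 302 · 17.4755 ≈ 5277.6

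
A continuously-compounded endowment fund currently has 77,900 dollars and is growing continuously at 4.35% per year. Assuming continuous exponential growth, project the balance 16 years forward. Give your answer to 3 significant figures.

≈ 156,000 dollars

P(16) = 77900 · e^(0.0435·16) = 77900 · e^(0.696)
= 77900 · 2.00571 ≈ 156245.1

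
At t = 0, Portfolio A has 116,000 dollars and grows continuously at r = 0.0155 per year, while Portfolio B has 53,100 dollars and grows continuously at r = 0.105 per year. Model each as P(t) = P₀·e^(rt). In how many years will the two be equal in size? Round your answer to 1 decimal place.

116000·e^(0.0155t) = 53100·e^(0.105t)
116000/53100 = e^((0.105 − 0.0155)t) → ln(2.18456) = 0.0895·t
t = 0.78141 / 0.0895

t ≈ 8.7 years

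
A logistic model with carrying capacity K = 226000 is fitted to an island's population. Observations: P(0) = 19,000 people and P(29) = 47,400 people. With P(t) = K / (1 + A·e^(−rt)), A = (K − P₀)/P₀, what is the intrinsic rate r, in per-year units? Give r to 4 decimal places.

r ≈ 0.0366 per year

A = (226000 − 19000)/19000 = 10.89474
47400 = 226000/(1 + 10.89474·e^(−r·29)) → e^(−29r) = (4.76793 − 1)/10.89474 = 0.345849
r = −ln(0.345849)/29 = 1.06175/29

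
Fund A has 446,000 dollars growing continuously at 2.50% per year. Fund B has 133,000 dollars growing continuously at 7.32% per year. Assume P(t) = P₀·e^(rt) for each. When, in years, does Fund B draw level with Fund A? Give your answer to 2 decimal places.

446000·e^(0.025t) = 133000·e^(0.0732t)
446000/133000 = e^((0.0732 − 0.025)t) → ln(3.35338) = 0.0482·t
t = 1.20997 / 0.0482

t ≈ 25.10 years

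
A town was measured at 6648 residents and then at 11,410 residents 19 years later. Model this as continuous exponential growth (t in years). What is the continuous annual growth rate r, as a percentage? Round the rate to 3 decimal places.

r ≈ 2.843% per year

11410 = 6648 · e^(r·19)
e^(19r) = 11410/6648 = 1.71631
r = ln(1.71631) / 19 = 0.54017 / 19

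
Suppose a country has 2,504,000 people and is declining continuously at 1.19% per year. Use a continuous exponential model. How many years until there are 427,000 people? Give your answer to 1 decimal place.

427000 = 2504000 · e^(-0.0119·t)
t = ln(427000/2504000) / -0.0119 = ln(0.17053) / -0.0119 = -1.76886 / -0.0119

t ≈ 148.6 years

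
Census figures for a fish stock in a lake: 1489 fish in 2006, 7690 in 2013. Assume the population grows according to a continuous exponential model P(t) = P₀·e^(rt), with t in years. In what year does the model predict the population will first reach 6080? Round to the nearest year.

year 2012

r = ln(7690/1489) / 7 = 1.64182/7 ≈ 0.234545 per year
t = ln(6080/1489) / r = 1.4069/0.234545 ≈ 6 years after 2006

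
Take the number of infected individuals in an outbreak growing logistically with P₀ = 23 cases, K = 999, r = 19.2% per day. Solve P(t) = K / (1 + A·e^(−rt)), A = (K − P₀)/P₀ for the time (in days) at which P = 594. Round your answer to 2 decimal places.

A = (999 − 23)/23 = 42.43478
594 = 999/(1 + 42.43478·e^(−0.192t)) → 1 + 42.43478·e^(−0.192t) = 1.68182
e^(−0.192t) = 0.016067 → t = ln(62.23768)/0.192 = 4.13096/0.192

t ≈ 21.52 days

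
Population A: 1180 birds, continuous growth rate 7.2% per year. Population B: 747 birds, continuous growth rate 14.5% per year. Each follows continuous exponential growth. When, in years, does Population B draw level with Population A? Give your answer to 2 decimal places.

t ≈ 6.26 years

1180·e^(0.072t) = 747·e^(0.145t)
1180/747 = e^((0.145 − 0.072)t) → ln(1.57965) = 0.073·t
t = 0.4572 / 0.073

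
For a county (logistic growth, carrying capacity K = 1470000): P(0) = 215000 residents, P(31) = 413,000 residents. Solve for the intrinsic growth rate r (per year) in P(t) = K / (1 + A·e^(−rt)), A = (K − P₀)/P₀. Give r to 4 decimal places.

r ≈ 0.0266 per year

A = (1470000 − 215000)/215000 = 5.83721
413000 = 1470000/(1 + 5.83721·e^(−r·31)) → e^(−31r) = (3.55932 − 1)/5.83721 = 0.43845
r = −ln(0.43845)/31 = 0.82451/31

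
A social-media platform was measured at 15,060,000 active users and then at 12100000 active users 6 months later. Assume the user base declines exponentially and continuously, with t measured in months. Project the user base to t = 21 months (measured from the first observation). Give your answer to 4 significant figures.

r = ln(12100000/15060000) / 6 ≈ -0.036473 per month
P(21) = 15060000 · e^(-0.036473·21) = 15060000 · 0.4649 ≈ 7001423.8

≈ 7,001,000 active users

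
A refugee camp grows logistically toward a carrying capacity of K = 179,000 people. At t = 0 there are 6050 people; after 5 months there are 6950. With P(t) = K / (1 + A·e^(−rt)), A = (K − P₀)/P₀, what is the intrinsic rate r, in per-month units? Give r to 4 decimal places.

r ≈ 0.0288 per month

A = (179000 − 6050)/6050 = 28.58678
6950 = 179000/(1 + 28.58678·e^(−r·5)) → e^(−5r) = (25.7554 − 1)/28.58678 = 0.865974
r = −ln(0.865974)/5 = 0.1439/5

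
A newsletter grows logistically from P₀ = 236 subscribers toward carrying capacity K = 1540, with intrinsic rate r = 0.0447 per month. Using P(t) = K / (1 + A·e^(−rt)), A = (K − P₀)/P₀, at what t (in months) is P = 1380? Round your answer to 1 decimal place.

A = (1540 − 236)/236 = 5.52542
1380 = 1540/(1 + 5.52542·e^(−0.0447t)) → 1 + 5.52542·e^(−0.0447t) = 1.11594
e^(−0.0447t) = 0.020983 → t = ln(47.65678)/0.0447 = 3.86402/0.0447

t ≈ 86.4 months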